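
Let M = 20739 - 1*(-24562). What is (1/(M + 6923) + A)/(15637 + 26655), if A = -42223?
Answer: -2205053951/2208657408 ≈ -0.99837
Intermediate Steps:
M = 45301 (M = 20739 + 24562 = 45301)
(1/(M + 6923) + A)/(15637 + 26655) = (1/(45301 + 6923) - 42223)/(15637 + 26655) = (1/52224 - 42223)/42292 = (1/52224 - 42223)*(1/42292) = -2205053951/52224*1/42292 = -2205053951/2208657408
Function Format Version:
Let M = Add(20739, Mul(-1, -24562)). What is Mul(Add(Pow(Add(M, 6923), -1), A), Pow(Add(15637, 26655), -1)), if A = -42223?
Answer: Rational(-2205053951, 2208657408) ≈ -0.99837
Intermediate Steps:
M = 45301 (M = Add(20739, 24562) = 45301)
Mul(Add(Pow(Add(M, 6923), -1), A), Pow(Add(15637, 26655), -1)) = Mul(Add(Pow(Add(45301, 6923), -1), -42223), Pow(Add(15637, 26655), -1)) = Mul(Add(Pow(52224, -1), -42223), Pow(42292, -1)) = Mul(Add(Rational(1, 52224), -42223), Rational(1, 42292)) = Mul(Rational(-2205053951, 52224), Rational(1, 42292)) = Rational(-2205053951, 2208657408)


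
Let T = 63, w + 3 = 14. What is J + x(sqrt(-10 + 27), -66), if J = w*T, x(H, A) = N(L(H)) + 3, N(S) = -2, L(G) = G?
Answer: 694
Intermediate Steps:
w = 11 (w = -3 + 14 = 11)
x(H, A) = 1 (x(H, A) = -2 + 3 = 1)
J = 693 (J = 11*63 = 693)
J + x(sqrt(-10 + 27), -66) = 693 + 1 = 694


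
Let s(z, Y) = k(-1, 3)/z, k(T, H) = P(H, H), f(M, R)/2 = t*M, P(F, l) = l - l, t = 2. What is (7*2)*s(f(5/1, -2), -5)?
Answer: 0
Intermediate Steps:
P(F, l) = 0
f(M, R) = 4*M (f(M, R) = 2*(2*M) = 4*M)
k(T, H) = 0
s(z, Y) = 0 (s(z, Y) = 0/z = 0)
(7*2)*s(f(5/1, -2), -5) = (7*2)*0 = 14*0 = 0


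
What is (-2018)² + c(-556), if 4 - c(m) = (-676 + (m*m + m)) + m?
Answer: 3764980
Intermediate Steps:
c(m) = 680 - m² - 2*m (c(m) = 4 - ((-676 + (m*m + m)) + m) = 4 - ((-676 + (m² + m)) + m) = 4 - ((-676 + (m + m²)) + m) = 4 - ((-676 + m + m²) + m) = 4 - (-676 + m² + 2*m) = 4 + (676 - m² - 2*m) = 680 - m² - 2*m)
(-2018)² + c(-556) = (-2018)² + (680 - 1*(-556)² - 2*(-556)) = 4072324 + (680 - 1*309136 + 1112) = 4072324 + (680 - 309136 + 1112) = 4072324 - 307344 = 3764980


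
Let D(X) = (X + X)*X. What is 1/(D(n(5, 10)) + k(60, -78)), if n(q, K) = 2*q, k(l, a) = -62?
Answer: 1/138 ≈ 0.0072464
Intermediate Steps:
D(X) = 2*X**2 (D(X) = (2*X)*X = 2*X**2)
1/(D(n(5, 10)) + k(60, -78)) = 1/(2*(2*5)**2 - 62) = 1/(2*10**2 - 62) = 1/(2*100 - 62) = 1/(200 - 62) = 1/138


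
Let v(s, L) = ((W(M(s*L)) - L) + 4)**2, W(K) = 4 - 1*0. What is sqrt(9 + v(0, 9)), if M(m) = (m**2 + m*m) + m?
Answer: sqrt(10) ≈ 3.1623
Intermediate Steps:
M(m) = m + 2*m**2 (M(m) = (m**2 + m**2) + m = 2*m**2 + m = m + 2*m**2)
W(K) = 4 (W(K) = 4 + 0 = 4)
v(s, L) = (8 - L)**2 (v(s, L) = ((4 - L) + 4)**2 = (8 - L)**2)
sqrt(9 + v(0, 9)) = sqrt(9 + (8 - 1*9)**2) = sqrt(9 + (8 - 9)**2) = sqrt(9 + (-1)**2) = sqrt(9 + 1) = sqrt(10)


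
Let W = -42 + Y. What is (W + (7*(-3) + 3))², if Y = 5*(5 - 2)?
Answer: 2025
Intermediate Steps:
Y = 15 (Y = 5*3 = 15)
W = -27 (W = -42 + 15 = -27)
(W + (7*(-3) + 3))² = (-27 + (7*(-3) + 3))² = (-27 + (-21 + 3))² = (-27 - 18)² = (-45)² = 2025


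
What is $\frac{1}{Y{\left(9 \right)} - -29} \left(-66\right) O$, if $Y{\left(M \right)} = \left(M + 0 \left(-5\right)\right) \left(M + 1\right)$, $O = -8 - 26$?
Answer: $\frac{132}{7} \approx 18.857$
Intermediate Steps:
$O = -34$
$Y{\left(M \right)} = M \left(1 + M\right)$ ($Y{\left(M \right)} = \left(M + 0\right) \left(1 + M\right) = M \left(1 + M\right)$)
$\frac{1}{Y{\left(9 \right)} - -29} \left(-66\right) O = \frac{1}{9 \left(1 + 9\right) - -29} \left(-66\right) \left(-34\right) = \frac{1}{9 \cdot 10 + 29} \left(-66\right) \left(-34\right) = \frac{1}{90 + 29} \left(-66\right) \left(-34\right) = \frac{1}{119} \left(-66\right) \left(-34\right) = \left(- \frac{66}{119}\right) \left(-34\right) = \frac{132}{7}$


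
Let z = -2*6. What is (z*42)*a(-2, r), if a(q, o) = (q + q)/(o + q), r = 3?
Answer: 2016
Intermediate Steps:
a(q, o) = 2*q/(o + q) (a(q, o) = (2*q)/(o + q) = 2*q/(o + q))
z = -12
(z*42)*a(-2, r) = (-12*42)*(2*(-2)/(3 - 2)) = -1008*(-2)/1 = -1008*(-2) = -504*(-4) = 2016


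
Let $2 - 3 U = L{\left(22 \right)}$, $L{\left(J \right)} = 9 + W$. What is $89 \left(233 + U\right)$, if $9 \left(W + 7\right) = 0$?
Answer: $20737$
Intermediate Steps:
$W = -7$ ($W = -7 + \frac{1}{9} \cdot 0 = -7 + 0 = -7$)
$L{\left(J \right)} = 2$ ($L{\left(J \right)} = 9 - 7 = 2$)
$U = 0$ ($U = \frac{2}{3} - \frac{2}{3} = 0$)
$89 \left(233 + U\right) = 89 \left(233 + 0\right) = 89 \cdot 233 = 20737$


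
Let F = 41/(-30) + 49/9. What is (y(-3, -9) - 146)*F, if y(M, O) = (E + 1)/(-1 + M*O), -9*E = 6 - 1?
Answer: -626836/1053 ≈ -595.29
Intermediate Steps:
E = -5/9 (E = -(6 - 1)/9 = -⅑*5 = -5/9 ≈ -0.55556)
F = 367/90 (F = 41*(-1/30) + 49*(⅑) = -41/30 + 49/9 = 367/90 ≈ 4.0778)
y(M, O) = 4/(9*(-1 + M*O)) (y(M, O) = (-5/9 + 1)/(-1 + M*O) = 4/(9*(-1 + M*O)))
(y(-3, -9) - 146)*F = (4/(9*(-1 - 3*(-9))) - 146)*(367/90) = (4/(9*(-1 + 27)) - 146)*(367/90) = ((4/9)/26 - 146)*(367/90) = ((4/9)*(1/26) - 146)*(367/90) = (2/117 - 146)*(367/90) = -17080/117*367/90 = -626836/1053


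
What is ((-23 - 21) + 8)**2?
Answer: 1296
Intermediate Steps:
((-23 - 21) + 8)**2 = (-44 + 8)**2 = (-36)**2 = 1296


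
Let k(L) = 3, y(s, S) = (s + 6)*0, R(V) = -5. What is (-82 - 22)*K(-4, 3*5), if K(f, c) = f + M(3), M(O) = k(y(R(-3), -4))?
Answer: 104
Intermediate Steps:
y(s, S) = 0 (y(s, S) = (6 + s)*0 = 0)
M(O) = 3
K(f, c) = 3 + f (K(f, c) = f + 3 = 3 + f)
(-82 - 22)*K(-4, 3*5) = (-82 - 22)*(3 - 4) = -104*(-1) = 104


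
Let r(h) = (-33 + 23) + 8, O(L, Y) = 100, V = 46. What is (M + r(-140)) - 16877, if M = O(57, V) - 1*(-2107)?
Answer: -14672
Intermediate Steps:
r(h) = -2 (r(h) = -10 + 8 = -2)
M = 2207 (M = 100 - 1*(-2107) = 100 + 2107 = 2207)
(M + r(-140)) - 16877 = (2207 - 2) - 16877 = 2205 - 16877 = -14672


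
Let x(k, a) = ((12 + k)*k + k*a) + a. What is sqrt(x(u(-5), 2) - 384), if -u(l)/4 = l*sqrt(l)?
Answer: sqrt(-2382 + 280*I*sqrt(5)) ≈ 6.3604 + 49.218*I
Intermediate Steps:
u(l) = -4*l**(3/2) (u(l) = -4*l*sqrt(l) = -4*l**(3/2))
x(k, a) = a + a*k + k*(12 + k) (x(k, a) = (k*(12 + k) + a*k) + a = (a*k + k*(12 + k)) + a = a + a*k + k*(12 + k))
sqrt(x(u(-5), 2) - 384) = sqrt((2 + (-(-20)*I*sqrt(5))**2 + 12*(-(-20)*I*sqrt(5)) + 2*(-(-20)*I*sqrt(5))) - 384) = sqrt((2 + (20*I*sqrt(5))**2 + 12*(20*I*sqrt(5)) + 2*(20*I*sqrt(5))) - 384) = sqrt((2 - 2000 + 240*I*sqrt(5) + 40*I*sqrt(5)) - 384) = sqrt((-1998 + 280*I*sqrt(5)) - 384) = sqrt(-2382 + 280*I*sqrt(5))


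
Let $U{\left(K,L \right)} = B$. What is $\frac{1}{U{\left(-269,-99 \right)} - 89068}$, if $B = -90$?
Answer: $- \frac{1}{89158} \approx -1.1216 \cdot 10^{-5}$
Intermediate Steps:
$U{\left(K,L \right)} = -90$
$\frac{1}{U{\left(-269,-99 \right)} - 89068} = \frac{1}{-90 - 89068} = \frac{1}{-89158} = - \frac{1}{89158}$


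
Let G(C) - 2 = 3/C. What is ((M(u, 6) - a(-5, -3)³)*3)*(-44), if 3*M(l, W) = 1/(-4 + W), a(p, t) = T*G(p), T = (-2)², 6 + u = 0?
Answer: 2894914/125 ≈ 23159.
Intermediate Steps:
u = -6 (u = -6 + 0 = -6)
T = 4
G(C) = 2 + 3/C
a(p, t) = 8 + 12/p (a(p, t) = 4*(2 + 3/p) = 8 + 12/p)
M(l, W) = 1/(3*(-4 + W))
((M(u, 6) - a(-5, -3)³)*3)*(-44) = ((1/(3*(-4 + 6)) - (8 + 12/(-5))³)*3)*(-44) = (((⅓)/2 - (8 + 12*(-⅕))³)*3)*(-44) = (((⅓)*(½) - (8 - 12/5)³)*3)*(-44) = ((⅙ - (28/5)³)*3)*(-44) = ((⅙ - 1*21952/125)*3)*(-44) = ((⅙ - 21952/125)*3)*(-44) = -131587/750*3*(-44) = -131587/250*(-44) = 2894914/125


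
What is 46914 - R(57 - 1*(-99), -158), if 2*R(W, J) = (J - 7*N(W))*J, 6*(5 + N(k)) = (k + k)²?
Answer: -8934675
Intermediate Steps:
N(k) = -5 + 2*k²/3 (N(k) = -5 + (k + k)²/6 = -5 + (2*k)²/6 = -5 + (4*k²)/6 = -5 + 2*k²/3)
R(W, J) = J*(35 + J - 14*W²/3)/2 (R(W, J) = ((J - 7*(-5 + 2*W²/3))*J)/2 = ((J + (35 - 14*W²/3))*J)/2 = ((35 + J - 14*W²/3)*J)/2 = (J*(35 + J - 14*W²/3))/2 = J*(35 + J - 14*W²/3)/2)
46914 - R(57 - 1*(-99), -158) = 46914 - (-158)*(105 - 14*(57 - 1*(-99))² + 3*(-158))/6 = 46914 - (-158)*(105 - 14*(57 + 99)² - 474)/6 = 46914 - (-158)*(105 - 14*156² - 474)/6 = 46914 - (-158)*(105 - 14*24336 - 474)/6 = 46914 - (-158)*(105 - 340704 - 474)/6 = 46914 - (-158)*(-341073)/6 = 46914 - 1*8981589 = 46914 - 8981589 = -8934675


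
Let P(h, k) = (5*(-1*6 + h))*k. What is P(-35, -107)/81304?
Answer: 21935/81304 ≈ 0.26979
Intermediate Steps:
P(h, k) = k*(-30 + 5*h) (P(h, k) = (5*(-6 + h))*k = (-30 + 5*h)*k = k*(-30 + 5*h))
P(-35, -107)/81304 = (5*(-107)*(-6 - 35))/81304 = (5*(-107)*(-41))*(1/81304) = 21935*(1/81304) = 21935/81304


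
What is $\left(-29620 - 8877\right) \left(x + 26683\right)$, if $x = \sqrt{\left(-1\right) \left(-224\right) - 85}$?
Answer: $-1027215451 - 38497 \sqrt{139} \approx -1.0277 \cdot 10^{9}$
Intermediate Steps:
$x = \sqrt{139}$ ($x = \sqrt{224 - 85} = \sqrt{139} \approx 11.79$)
$\left(-29620 - 8877\right) \left(x + 26683\right) = \left(-29620 - 8877\right) \left(\sqrt{139} + 26683\right) = - 38497 \left(26683 + \sqrt{139}\right) = -1027215451 - 38497 \sqrt{139}$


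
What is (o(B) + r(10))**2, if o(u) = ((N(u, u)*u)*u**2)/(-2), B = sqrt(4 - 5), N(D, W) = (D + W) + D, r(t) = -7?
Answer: 289/4 ≈ 72.250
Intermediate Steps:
N(D, W) = W + 2*D
B = I (B = sqrt(-1) = I ≈ 1.0*I)
o(u) = -3*u**4/2 (o(u) = (((u + 2*u)*u)*u**2)/(-2) = (((3*u)*u)*u**2)*(-1/2) = ((3*u**2)*u**2)*(-1/2) = (3*u**4)*(-1/2) = -3*u**4/2)
(o(B) + r(10))**2 = (-3*I**4/2 - 7)**2 = (-3/2*1 - 7)**2 = (-3/2 - 7)**2 = (-17/2)**2 = 289/4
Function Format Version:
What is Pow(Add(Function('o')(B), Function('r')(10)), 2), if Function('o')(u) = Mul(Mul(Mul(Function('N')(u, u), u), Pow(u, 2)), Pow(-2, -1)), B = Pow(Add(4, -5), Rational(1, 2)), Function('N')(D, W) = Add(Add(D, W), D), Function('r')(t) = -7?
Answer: Rational(289, 4) ≈ 72.250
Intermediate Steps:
Function('N')(D, W) = Add(W, Mul(2, D))
B = I (B = Pow(-1, Rational(1, 2)) = I ≈ Mul(1.0000, I))
Function('o')(u) = Mul(Rational(-3, 2), Pow(u, 4)) (Function('o')(u) = Mul(Mul(Mul(Add(u, Mul(2, u)), u), Pow(u, 2)), Pow(-2, -1)) = Mul(Mul(Mul(Mul(3, u), u), Pow(u, 2)), Rational(-1, 2)) = Mul(Mul(Mul(3, Pow(u, 2)), Pow(u, 2)), Rational(-1, 2)) = Mul(Mul(3, Pow(u, 4)), Rational(-1, 2)) = Mul(Rational(-3, 2), Pow(u, 4)))
Pow(Add(Function('o')(B), Function('r')(10)), 2) = Pow(Add(Mul(Rational(-3, 2), Pow(I, 4)), -7), 2) = Pow(Add(Mul(Rational(-3, 2), 1), -7), 2) = Pow(Add(Rational(-3, 2), -7), 2) = Pow(Rational(-17, 2), 2) = Rational(289, 4)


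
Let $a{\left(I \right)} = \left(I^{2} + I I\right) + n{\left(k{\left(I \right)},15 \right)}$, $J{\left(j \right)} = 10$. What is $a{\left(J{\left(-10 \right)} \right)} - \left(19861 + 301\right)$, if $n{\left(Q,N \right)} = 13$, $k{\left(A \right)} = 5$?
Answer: $-19949$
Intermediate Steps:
$a{\left(I \right)} = 13 + 2 I^{2}$ ($a{\left(I \right)} = \left(I^{2} + I I\right) + 13 = \left(I^{2} + I^{2}\right) + 13 = 2 I^{2} + 13 = 13 + 2 I^{2}$)
$a{\left(J{\left(-10 \right)} \right)} - \left(19861 + 301\right) = \left(13 + 2 \cdot 10^{2}\right) - \left(19861 + 301\right) = \left(13 + 2 \cdot 100\right) - 20162 = \left(13 + 200\right) - 20162 = 213 - 20162 = -19949$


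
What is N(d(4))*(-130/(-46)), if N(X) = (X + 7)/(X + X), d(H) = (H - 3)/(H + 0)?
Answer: 1885/46 ≈ 40.978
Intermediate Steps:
d(H) = (-3 + H)/H
N(X) = (7 + X)/(2*X) (N(X) = (7 + X)/((2*X)) = (7 + X)*(1/(2*X)) = (7 + X)/(2*X))
N(d(4))*(-130/(-46)) = ((7 + (-3 + 4)/4)/(2*(((-3 + 4)/4))))*(-130/(-46)) = ((7 + (¼)*1)/(2*(((¼)*1))))*(-130*(-1/46)) = ((7 + ¼)/(2*(¼)))*(65/23) = ((½)*4*(29/4))*(65/23) = (29/2)*(65/23) = 1885/46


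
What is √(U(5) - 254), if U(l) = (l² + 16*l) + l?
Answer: 12*I ≈ 12.0*I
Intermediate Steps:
U(l) = l² + 17*l
√(U(5) - 254) = √(5*(17 + 5) - 254) = √(5*22 - 254) = √(110 - 254) = √(-144) = 12*I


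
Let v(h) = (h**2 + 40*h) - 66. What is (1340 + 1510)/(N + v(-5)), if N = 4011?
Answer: 285/377 ≈ 0.75597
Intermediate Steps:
v(h) = -66 + h**2 + 40*h
(1340 + 1510)/(N + v(-5)) = (1340 + 1510)/(4011 + (-66 + (-5)**2 + 40*(-5))) = 2850/(4011 + (-66 + 25 - 200)) = 2850/(4011 - 241) = 2850/3770 = 2850*(1/3770) = 285/377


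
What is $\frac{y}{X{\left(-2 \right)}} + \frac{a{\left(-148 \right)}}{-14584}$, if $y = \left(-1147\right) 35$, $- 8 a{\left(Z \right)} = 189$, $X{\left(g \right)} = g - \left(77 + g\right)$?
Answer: $\frac{669115999}{1283392} \approx 521.37$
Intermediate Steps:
$X{\left(g \right)} = -77$
$a{\left(Z \right)} = - \frac{189}{8}$ ($a{\left(Z \right)} = \left(- \frac{1}{8}\right) 189 = - \frac{189}{8}$)
$y = -40145$
$\frac{y}{X{\left(-2 \right)}} + \frac{a{\left(-148 \right)}}{-14584} = - \frac{40145}{-77} - \frac{189}{8 \left(-14584\right)} = \left(-40145\right) \left(- \frac{1}{77}\right) - - \frac{189}{116672} = \frac{5735}{11} + \frac{189}{116672} = \frac{669115999}{1283392}$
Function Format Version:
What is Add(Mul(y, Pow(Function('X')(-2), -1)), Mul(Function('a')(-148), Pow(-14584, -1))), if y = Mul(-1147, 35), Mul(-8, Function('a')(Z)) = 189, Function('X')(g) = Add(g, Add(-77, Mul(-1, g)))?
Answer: Rational(669115999, 1283392) ≈ 521.37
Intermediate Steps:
Function('X')(g) = -77
Function('a')(Z) = Rational(-189, 8) (Function('a')(Z) = Mul(Rational(-1, 8), 189) = Rational(-189, 8))
y = -40145
Add(Mul(y, Pow(Function('X')(-2), -1)), Mul(Function('a')(-148), Pow(-14584, -1))) = Add(Mul(-40145, Pow(-77, -1)), Mul(Rational(-189, 8), Pow(-14584, -1))) = Add(Mul(-40145, Rational(-1, 77)), Mul(Rational(-189, 8), Rational(-1, 14584))) = Add(Rational(5735, 11), Rational(189, 116672)) = Rational(669115999, 1283392)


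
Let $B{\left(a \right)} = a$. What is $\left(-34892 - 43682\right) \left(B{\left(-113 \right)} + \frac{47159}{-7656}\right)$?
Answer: $\frac{35841019369}{3828} \approx 9.3629 \cdot 10^{6}$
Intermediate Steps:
$\left(-34892 - 43682\right) \left(B{\left(-113 \right)} + \frac{47159}{-7656}\right) = \left(-34892 - 43682\right) \left(-113 + \frac{47159}{-7656}\right) = - 78574 \left(-113 + 47159 \left(- \frac{1}{7656}\right)\right) = - 78574 \left(-113 - \frac{47159}{7656}\right) = \left(-78574\right) \left(- \frac{912287}{7656}\right) = \frac{35841019369}{3828}$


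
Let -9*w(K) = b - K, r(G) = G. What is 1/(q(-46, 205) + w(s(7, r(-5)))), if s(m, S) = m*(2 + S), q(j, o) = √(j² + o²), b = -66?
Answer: -5/44116 + √44141/44116 ≈ 0.0046491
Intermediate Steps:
w(K) = 22/3 + K/9 (w(K) = -(-66 - K)/9 = 22/3 + K/9)
1/(q(-46, 205) + w(s(7, r(-5)))) = 1/(√((-46)² + 205²) + (22/3 + (7*(2 - 5))/9)) = 1/(√(2116 + 42025) + (22/3 + (7*(-3))/9)) = 1/(√44141 + (22/3 + (⅑)*(-21))) = 1/(√44141 + (22/3 - 7/3)) = 1/(√44141 + 5) = 1/(5 + √44141)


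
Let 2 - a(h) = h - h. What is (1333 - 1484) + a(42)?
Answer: -149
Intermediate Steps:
a(h) = 2 (a(h) = 2 - (h - h) = 2 - 1*0 = 2 + 0 = 2)
(1333 - 1484) + a(42) = (1333 - 1484) + 2 = -151 + 2 = -149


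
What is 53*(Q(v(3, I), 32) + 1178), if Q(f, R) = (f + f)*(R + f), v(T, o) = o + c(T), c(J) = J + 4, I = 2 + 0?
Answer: 101548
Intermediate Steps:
I = 2
c(J) = 4 + J
v(T, o) = 4 + T + o (v(T, o) = o + (4 + T) = 4 + T + o)
Q(f, R) = 2*f*(R + f) (Q(f, R) = (2*f)*(R + f) = 2*f*(R + f))
53*(Q(v(3, I), 32) + 1178) = 53*(2*(4 + 3 + 2)*(32 + (4 + 3 + 2)) + 1178) = 53*(2*9*(32 + 9) + 1178) = 53*(2*9*41 + 1178) = 53*(738 + 1178) = 53*1916 = 101548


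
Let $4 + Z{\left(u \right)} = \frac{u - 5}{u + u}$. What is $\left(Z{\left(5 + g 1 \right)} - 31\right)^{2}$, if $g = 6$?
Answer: $\frac{145924}{121} \approx 1206.0$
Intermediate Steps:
$Z{\left(u \right)} = -4 + \frac{-5 + u}{2 u}$ ($Z{\left(u \right)} = -4 + \frac{u - 5}{u + u} = -4 + \frac{-5 + u}{2 u}$)
$\left(Z{\left(5 + g 1 \right)} - 31\right)^{2} = \left(\frac{-5 - 7 \left(5 + 6 \cdot 1\right)}{2 \left(5 + 6 \cdot 1\right)} - 31\right)^{2} = \left(\frac{-5 - 7 \left(5 + 6\right)}{2 \left(5 + 6\right)} - 31\right)^{2} = \left(\frac{-5 - 77}{2 \cdot 11} - 31\right)^{2} = \left(\frac{1}{2} \cdot \frac{1}{11} \left(-5 - 77\right) - 31\right)^{2} = \left(\frac{1}{2} \cdot \frac{1}{11} \left(-82\right) - 31\right)^{2} = \left(- \frac{41}{11} - 31\right)^{2} = \left(- \frac{382}{11}\right)^{2} = \frac{145924}{121}$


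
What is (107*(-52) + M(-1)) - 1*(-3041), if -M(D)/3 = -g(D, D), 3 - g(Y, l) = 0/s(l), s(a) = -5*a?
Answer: -2514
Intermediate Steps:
g(Y, l) = 3 (g(Y, l) = 3 - 0/((-5*l)) = 3 - 0*(-1/(5*l)) = 3 - 1*0 = 3 + 0 = 3)
M(D) = 9 (M(D) = -(-3)*3 = -3*(-3) = 9)
(107*(-52) + M(-1)) - 1*(-3041) = (107*(-52) + 9) - 1*(-3041) = (-5564 + 9) + 3041 = -5555 + 3041 = -2514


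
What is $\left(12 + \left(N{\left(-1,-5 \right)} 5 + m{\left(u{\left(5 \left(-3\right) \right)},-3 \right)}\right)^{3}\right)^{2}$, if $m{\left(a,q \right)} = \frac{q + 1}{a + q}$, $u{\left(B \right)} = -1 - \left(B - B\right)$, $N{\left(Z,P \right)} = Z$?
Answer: $\frac{400689}{64} \approx 6260.8$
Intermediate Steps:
$u{\left(B \right)} = -1$ ($u{\left(B \right)} = -1 - 0 = -1 + 0 = -1$)
$m{\left(a,q \right)} = \frac{1 + q}{a + q}$
$\left(12 + \left(N{\left(-1,-5 \right)} 5 + m{\left(u{\left(5 \left(-3\right) \right)},-3 \right)}\right)^{3}\right)^{2} = \left(12 + \left(\left(-1\right) 5 + \frac{1 - 3}{-1 - 3}\right)^{3}\right)^{2} = \left(12 + \left(-5 + \frac{1}{-4} \left(-2\right)\right)^{3}\right)^{2} = \left(12 + \left(-5 - - \frac{1}{2}\right)^{3}\right)^{2} = \left(12 + \left(-5 + \frac{1}{2}\right)^{3}\right)^{2} = \left(12 + \left(- \frac{9}{2}\right)^{3}\right)^{2} = \left(12 - \frac{729}{8}\right)^{2} = \left(- \frac{633}{8}\right)^{2} = \frac{400689}{64}$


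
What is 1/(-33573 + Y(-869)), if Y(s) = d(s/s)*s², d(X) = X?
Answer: 1/721588 ≈ 1.3858e-6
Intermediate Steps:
Y(s) = s² (Y(s) = (s/s)*s² = 1*s² = s²)
1/(-33573 + Y(-869)) = 1/(-33573 + (-869)²) = 1/(-33573 + 755161) = 1/721588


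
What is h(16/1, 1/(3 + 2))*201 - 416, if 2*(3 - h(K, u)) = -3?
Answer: 977/2 ≈ 488.50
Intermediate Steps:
h(K, u) = 9/2 (h(K, u) = 3 - 1/2*(-3) = 3 + 3/2 = 9/2)
h(16/1, 1/(3 + 2))*201 - 416 = (9/2)*201 - 416 = 1809/2 - 416 = 977/2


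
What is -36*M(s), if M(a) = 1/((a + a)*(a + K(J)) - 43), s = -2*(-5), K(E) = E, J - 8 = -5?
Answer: -36/217 ≈ -0.16590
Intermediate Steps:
J = 3 (J = 8 - 5 = 3)
s = 10
M(a) = 1/(-43 + 2*a*(3 + a)) (M(a) = 1/((a + a)*(a + 3) - 43) = 1/((2*a)*(3 + a) - 43) = 1/(2*a*(3 + a) - 43) = 1/(-43 + 2*a*(3 + a)))
-36*M(s) = -36/(-43 + 2*10² + 6*10) = -36/(-43 + 2*100 + 60) = -36/(-43 + 200 + 60) = -36/217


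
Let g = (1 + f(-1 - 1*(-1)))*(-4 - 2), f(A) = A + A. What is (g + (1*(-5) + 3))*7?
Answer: -56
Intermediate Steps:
f(A) = 2*A
g = -6 (g = (1 + 2*(-1 - 1*(-1)))*(-4 - 2) = (1 + 2*(-1 + 1))*(-6) = (1 + 2*0)*(-6) = (1 + 0)*(-6) = 1*(-6) = -6)
(g + (1*(-5) + 3))*7 = (-6 + (1*(-5) + 3))*7 = (-6 + (-5 + 3))*7 = (-6 - 2)*7 = -8*7 = -56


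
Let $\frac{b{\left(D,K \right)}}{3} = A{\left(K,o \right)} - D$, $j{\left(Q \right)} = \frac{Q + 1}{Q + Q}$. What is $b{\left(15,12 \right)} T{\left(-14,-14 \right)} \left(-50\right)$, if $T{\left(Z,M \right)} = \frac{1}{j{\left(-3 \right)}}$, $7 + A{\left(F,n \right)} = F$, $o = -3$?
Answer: $4500$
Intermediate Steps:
$A{\left(F,n \right)} = -7 + F$
$j{\left(Q \right)} = \frac{1 + Q}{2 Q}$
$b{\left(D,K \right)} = -21 - 3 D + 3 K$ ($b{\left(D,K \right)} = 3 \left(\left(-7 + K\right) - D\right) = 3 \left(-7 + K - D\right) = -21 - 3 D + 3 K$)
$T{\left(Z,M \right)} = 3$ ($T{\left(Z,M \right)} = \frac{1}{\frac{1}{2} \frac{1}{-3} \left(1 - 3\right)} = \frac{1}{\frac{1}{2} \left(- \frac{1}{3}\right) \left(-2\right)} = \frac{1}{\frac{1}{3}} = 3$)
$b{\left(15,12 \right)} T{\left(-14,-14 \right)} \left(-50\right) = \left(-21 - 45 + 3 \cdot 12\right) 3 \left(-50\right) = \left(-21 - 45 + 36\right) 3 \left(-50\right) = \left(-30\right) 3 \left(-50\right) = \left(-90\right) \left(-50\right) = 4500$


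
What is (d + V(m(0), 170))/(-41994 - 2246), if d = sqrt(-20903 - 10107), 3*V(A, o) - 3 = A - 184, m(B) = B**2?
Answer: 181/132720 - I*sqrt(31010)/44240 ≈ 0.0013638 - 0.0039805*I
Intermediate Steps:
V(A, o) = -181/3 + A/3 (V(A, o) = 1 + (A - 184)/3 = 1 + (-184 + A)/3 = 1 + (-184/3 + A/3) = -181/3 + A/3)
d = I*sqrt(31010) (d = sqrt(-31010) = I*sqrt(31010) ≈ 176.1*I)
(d + V(m(0), 170))/(-41994 - 2246) = (I*sqrt(31010) + (-181/3 + (1/3)*0**2))/(-41994 - 2246) = (I*sqrt(31010) + (-181/3 + (1/3)*0))/(-44240) = (I*sqrt(31010) + (-181/3 + 0))*(-1/44240) = (I*sqrt(31010) - 181/3)*(-1/44240) = (-181/3 + I*sqrt(31010))*(-1/44240) = 181/132720 - I*sqrt(31010)/44240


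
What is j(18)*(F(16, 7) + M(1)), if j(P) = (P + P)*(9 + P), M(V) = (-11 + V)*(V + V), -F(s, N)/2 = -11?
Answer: 1944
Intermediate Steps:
F(s, N) = 22 (F(s, N) = -2*(-11) = 22)
M(V) = 2*V*(-11 + V) (M(V) = (-11 + V)*(2*V) = 2*V*(-11 + V))
j(P) = 2*P*(9 + P) (j(P) = (2*P)*(9 + P) = 2*P*(9 + P))
j(18)*(F(16, 7) + M(1)) = (2*18*(9 + 18))*(22 + 2*1*(-11 + 1)) = (2*18*27)*(22 + 2*1*(-10)) = 972*(22 - 20) = 972*2 = 1944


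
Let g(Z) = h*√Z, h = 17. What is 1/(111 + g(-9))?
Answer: 37/4974 - 17*I/4974 ≈ 0.0074387 - 0.0034178*I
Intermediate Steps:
g(Z) = 17*√Z
1/(111 + g(-9)) = 1/(111 + 17*√(-9)) = 1/(111 + 17*(3*I)) = 1/(111 + 51*I) = (111 - 51*I)/14922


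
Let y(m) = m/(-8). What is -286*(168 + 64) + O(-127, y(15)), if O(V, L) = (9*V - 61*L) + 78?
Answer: -538421/8 ≈ -67303.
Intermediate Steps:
y(m) = -m/8 (y(m) = m*(-⅛) = -m/8)
O(V, L) = 78 - 61*L + 9*V (O(V, L) = (-61*L + 9*V) + 78 = 78 - 61*L + 9*V)
-286*(168 + 64) + O(-127, y(15)) = -286*(168 + 64) + (78 - (-61)*15/8 + 9*(-127)) = -286*232 + (78 - 61*(-15/8) - 1143) = -66352 + (78 + 915/8 - 1143) = -66352 - 7605/8 = -538421/8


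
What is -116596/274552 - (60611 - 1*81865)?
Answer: 1458802903/68638 ≈ 21254.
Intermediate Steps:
-116596/274552 - (60611 - 1*81865) = -116596*1/274552 - (60611 - 81865) = -29149/68638 - 1*(-21254) = -29149/68638 + 21254 = 1458802903/68638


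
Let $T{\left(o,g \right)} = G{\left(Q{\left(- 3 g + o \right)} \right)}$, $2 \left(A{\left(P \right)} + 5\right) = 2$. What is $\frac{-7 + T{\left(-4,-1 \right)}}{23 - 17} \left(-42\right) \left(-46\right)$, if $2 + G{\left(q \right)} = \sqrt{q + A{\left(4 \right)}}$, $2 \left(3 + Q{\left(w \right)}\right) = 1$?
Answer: $-2898 + 161 i \sqrt{26} \approx -2898.0 + 820.94 i$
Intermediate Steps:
$A{\left(P \right)} = -4$ ($A{\left(P \right)} = -5 + \frac{1}{2} \cdot 2 = -5 + 1 = -4$)
$Q{\left(w \right)} = - \frac{5}{2}$ ($Q{\left(w \right)} = -3 + \frac{1}{2} \cdot 1 = -3 + \frac{1}{2} = - \frac{5}{2}$)
$G{\left(q \right)} = -2 + \sqrt{-4 + q}$ ($G{\left(q \right)} = -2 + \sqrt{q - 4} = -2 + \sqrt{-4 + q}$)
$T{\left(o,g \right)} = -2 + \frac{i \sqrt{26}}{2}$ ($T{\left(o,g \right)} = -2 + \sqrt{-4 - \frac{5}{2}} = -2 + \sqrt{- \frac{13}{2}} = -2 + \frac{i \sqrt{26}}{2}$)
$\frac{-7 + T{\left(-4,-1 \right)}}{23 - 17} \left(-42\right) \left(-46\right) = \frac{-7 - \left(2 - \frac{i \sqrt{26}}{2}\right)}{23 - 17} \left(-42\right) \left(-46\right) = \frac{-9 + \frac{i \sqrt{26}}{2}}{6} \left(-42\right) \left(-46\right) = \left(-9 + \frac{i \sqrt{26}}{2}\right) \frac{1}{6} \left(-42\right) \left(-46\right) = \left(- \frac{3}{2} + \frac{i \sqrt{26}}{12}\right) \left(-42\right) \left(-46\right) = \left(63 - \frac{7 i \sqrt{26}}{2}\right) \left(-46\right) = -2898 + 161 i \sqrt{26}$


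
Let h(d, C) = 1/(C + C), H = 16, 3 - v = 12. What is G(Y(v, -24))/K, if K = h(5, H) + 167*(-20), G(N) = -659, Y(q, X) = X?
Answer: 21088/106879 ≈ 0.19731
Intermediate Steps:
v = -9 (v = 3 - 1*12 = 3 - 12 = -9)
h(d, C) = 1/(2*C)
K = -106879/32 (K = (1/2)/16 + 167*(-20) = (1/2)*(1/16) - 3340 = 1/32 - 3340 = -106879/32 ≈ -3340.0)
G(Y(v, -24))/K = -659/(-106879/32) = -659*(-32/106879) = 21088/106879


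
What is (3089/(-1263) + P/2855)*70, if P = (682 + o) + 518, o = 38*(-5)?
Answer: -105608510/721173 ≈ -146.44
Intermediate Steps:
o = -190
P = 1010 (P = (682 - 190) + 518 = 492 + 518 = 1010)
(3089/(-1263) + P/2855)*70 = (3089/(-1263) + 1010/2855)*70 = (3089*(-1/1263) + 1010*(1/2855))*70 = (-3089/1263 + 202/571)*70 = -1508693/721173*70 = -105608510/721173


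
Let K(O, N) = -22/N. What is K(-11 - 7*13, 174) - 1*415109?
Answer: -36114494/87 ≈ -4.1511e+5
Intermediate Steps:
K(-11 - 7*13, 174) - 1*415109 = -22/174 - 1*415109 = -22*1/174 - 415109 = -11/87 - 415109 = -36114494/87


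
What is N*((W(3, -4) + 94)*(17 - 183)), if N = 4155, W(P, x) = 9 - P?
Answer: -68973000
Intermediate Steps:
N*((W(3, -4) + 94)*(17 - 183)) = 4155*(((9 - 1*3) + 94)*(17 - 183)) = 4155*(((9 - 3) + 94)*(-166)) = 4155*((6 + 94)*(-166)) = 4155*(100*(-166)) = 4155*(-16600) = -68973000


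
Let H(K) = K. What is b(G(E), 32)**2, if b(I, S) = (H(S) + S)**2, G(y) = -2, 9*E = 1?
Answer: 16777216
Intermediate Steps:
E = 1/9 (E = (1/9)*1 = 1/9 ≈ 0.11111)
b(I, S) = 4*S**2 (b(I, S) = (S + S)**2 = (2*S)**2 = 4*S**2)
b(G(E), 32)**2 = (4*32**2)**2 = (4*1024)**2 = 4096**2 = 16777216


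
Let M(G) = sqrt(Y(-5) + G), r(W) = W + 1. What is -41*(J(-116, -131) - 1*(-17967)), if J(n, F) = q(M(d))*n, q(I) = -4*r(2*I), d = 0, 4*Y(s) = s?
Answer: -755671 - 19024*I*sqrt(5) ≈ -7.5567e+5 - 42539.0*I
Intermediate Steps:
Y(s) = s/4
r(W) = 1 + W
M(G) = sqrt(-5/4 + G) (M(G) = sqrt((1/4)*(-5) + G) = sqrt(-5/4 + G))
q(I) = -4 - 8*I (q(I) = -4*(1 + 2*I) = -4 - 8*I)
J(n, F) = n*(-4 - 4*I*sqrt(5)) (J(n, F) = (-4 - 4*sqrt(-5 + 4*0))*n = (-4 - 4*sqrt(-5 + 0))*n = (-4 - 4*sqrt(-5))*n = (-4 - 4*I*sqrt(5))*n = n*(-4 - 4*I*sqrt(5)))
-41*(J(-116, -131) - 1*(-17967)) = -41*(-4*(-116)*(1 + I*sqrt(5)) - 1*(-17967)) = -41*((464 + 464*I*sqrt(5)) + 17967) = -41*(18431 + 464*I*sqrt(5)) = -755671 - 19024*I*sqrt(5)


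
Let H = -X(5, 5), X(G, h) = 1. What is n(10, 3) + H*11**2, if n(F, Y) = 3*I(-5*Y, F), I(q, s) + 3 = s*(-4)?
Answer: -250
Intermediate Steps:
I(q, s) = -3 - 4*s (I(q, s) = -3 + s*(-4) = -3 - 4*s)
n(F, Y) = -9 - 12*F (n(F, Y) = 3*(-3 - 4*F) = -9 - 12*F)
H = -1 (H = -1*1 = -1)
n(10, 3) + H*11**2 = (-9 - 12*10) - 1*11**2 = (-9 - 120) - 1*121 = -129 - 121 = -250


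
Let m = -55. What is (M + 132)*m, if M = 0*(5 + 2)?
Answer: -7260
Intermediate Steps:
M = 0 (M = 0*7 = 0)
(M + 132)*m = (0 + 132)*(-55) = 132*(-55) = -7260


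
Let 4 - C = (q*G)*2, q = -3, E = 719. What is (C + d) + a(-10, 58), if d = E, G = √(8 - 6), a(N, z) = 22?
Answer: 745 + 6*√2 ≈ 753.49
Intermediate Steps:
G = √2 ≈ 1.4142
d = 719
C = 4 + 6*√2 (C = 4 - (-3*√2)*2 = 4 - (-6)*√2 = 4 + 6*√2 ≈ 12.485)
(C + d) + a(-10, 58) = ((4 + 6*√2) + 719) + 22 = (723 + 6*√2) + 22 = 745 + 6*√2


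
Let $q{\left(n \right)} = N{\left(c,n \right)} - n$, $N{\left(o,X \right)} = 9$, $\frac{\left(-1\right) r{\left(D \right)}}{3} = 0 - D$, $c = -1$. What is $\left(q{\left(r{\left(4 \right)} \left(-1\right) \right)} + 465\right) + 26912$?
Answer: $27398$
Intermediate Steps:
$r{\left(D \right)} = 3 D$ ($r{\left(D \right)} = - 3 \left(0 - D\right) = - 3 \left(- D\right) = 3 D$)
$q{\left(n \right)} = 9 - n$
$\left(q{\left(r{\left(4 \right)} \left(-1\right) \right)} + 465\right) + 26912 = \left(\left(9 - 3 \cdot 4 \left(-1\right)\right) + 465\right) + 26912 = \left(\left(9 - 12 \left(-1\right)\right) + 465\right) + 26912 = \left(\left(9 - -12\right) + 465\right) + 26912 = \left(\left(9 + 12\right) + 465\right) + 26912 = \left(21 + 465\right) + 26912 = 486 + 26912 = 27398$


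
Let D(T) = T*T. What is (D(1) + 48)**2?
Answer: 2401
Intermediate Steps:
D(T) = T**2
(D(1) + 48)**2 = (1**2 + 48)**2 = (1 + 48)**2 = 49**2 = 2401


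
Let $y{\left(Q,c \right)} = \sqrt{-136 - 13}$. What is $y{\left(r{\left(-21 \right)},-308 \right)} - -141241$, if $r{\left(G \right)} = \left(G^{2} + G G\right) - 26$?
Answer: $141241 + i \sqrt{149} \approx 1.4124 \cdot 10^{5} + 12.207 i$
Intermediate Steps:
$r{\left(G \right)} = -26 + 2 G^{2}$ ($r{\left(G \right)} = \left(G^{2} + G^{2}\right) - 26 = 2 G^{2} - 26 = -26 + 2 G^{2}$)
$y{\left(Q,c \right)} = i \sqrt{149}$ ($y{\left(Q,c \right)} = \sqrt{-149} = i \sqrt{149}$)
$y{\left(r{\left(-21 \right)},-308 \right)} - -141241 = i \sqrt{149} - -141241 = i \sqrt{149} + 141241 = 141241 + i \sqrt{149}$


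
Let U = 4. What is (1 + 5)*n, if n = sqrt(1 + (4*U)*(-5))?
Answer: 6*I*sqrt(79) ≈ 53.329*I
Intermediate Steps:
n = I*sqrt(79) (n = sqrt(1 + (4*4)*(-5)) = sqrt(1 + 16*(-5)) = sqrt(1 - 80) = sqrt(-79) = I*sqrt(79) ≈ 8.8882*I)
(1 + 5)*n = (1 + 5)*(I*sqrt(79)) = 6*(I*sqrt(79)) = 6*I*sqrt(79)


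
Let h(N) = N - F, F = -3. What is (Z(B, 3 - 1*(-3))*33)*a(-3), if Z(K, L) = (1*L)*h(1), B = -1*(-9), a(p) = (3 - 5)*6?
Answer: -9504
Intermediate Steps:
h(N) = 3 + N (h(N) = N - 1*(-3) = N + 3 = 3 + N)
a(p) = -12 (a(p) = -2*6 = -12)
B = 9
Z(K, L) = 4*L (Z(K, L) = (1*L)*(3 + 1) = L*4 = 4*L)
(Z(B, 3 - 1*(-3))*33)*a(-3) = ((4*(3 - 1*(-3)))*33)*(-12) = ((4*(3 + 3))*33)*(-12) = ((4*6)*33)*(-12) = (24*33)*(-12) = 792*(-12) = -9504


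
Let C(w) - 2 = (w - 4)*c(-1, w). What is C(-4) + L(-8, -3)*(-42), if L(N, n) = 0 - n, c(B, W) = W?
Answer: -92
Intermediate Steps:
L(N, n) = -n
C(w) = 2 + w*(-4 + w) (C(w) = 2 + (w - 4)*w = 2 + (-4 + w)*w = 2 + w*(-4 + w))
C(-4) + L(-8, -3)*(-42) = (2 + (-4)² - 4*(-4)) - 1*(-3)*(-42) = (2 + 16 + 16) + 3*(-42) = 34 - 126 = -92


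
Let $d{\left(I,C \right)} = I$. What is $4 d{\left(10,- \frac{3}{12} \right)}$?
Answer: $40$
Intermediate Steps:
$4 d{\left(10,- \frac{3}{12} \right)} = 4 \cdot 10 = 40$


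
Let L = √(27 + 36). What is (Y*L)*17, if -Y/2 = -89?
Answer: 9078*√7 ≈ 24018.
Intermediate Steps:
Y = 178 (Y = -2*(-89) = 178)
L = 3*√7 (L = √63 = 3*√7 ≈ 7.9373)
(Y*L)*17 = (178*(3*√7))*17 = (534*√7)*17 = 9078*√7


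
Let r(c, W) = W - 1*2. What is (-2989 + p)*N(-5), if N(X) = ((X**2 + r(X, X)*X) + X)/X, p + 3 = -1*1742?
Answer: 52074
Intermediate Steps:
r(c, W) = -2 + W (r(c, W) = W - 2 = -2 + W)
p = -1745 (p = -3 - 1*1742 = -3 - 1742 = -1745)
N(X) = (X + X**2 + X*(-2 + X))/X (N(X) = ((X**2 + (-2 + X)*X) + X)/X = ((X**2 + X*(-2 + X)) + X)/X = (X + X**2 + X*(-2 + X))/X)
(-2989 + p)*N(-5) = (-2989 - 1745)*(-1 + 2*(-5)) = -4734*(-1 - 10) = -4734*(-11) = 52074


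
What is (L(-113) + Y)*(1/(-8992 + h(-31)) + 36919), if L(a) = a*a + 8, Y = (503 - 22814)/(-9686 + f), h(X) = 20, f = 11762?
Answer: 2926231832282949/6208624 ≈ 4.7132e+8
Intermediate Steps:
Y = -7437/692 (Y = (503 - 22814)/(-9686 + 11762) = -22311/2076 = -22311*1/2076 = -7437/692 ≈ -10.747)
L(a) = 8 + a² (L(a) = a² + 8 = 8 + a²)
(L(-113) + Y)*(1/(-8992 + h(-31)) + 36919) = ((8 + (-113)²) - 7437/692)*(1/(-8992 + 20) + 36919) = ((8 + 12769) - 7437/692)*(1/(-8972) + 36919) = (12777 - 7437/692)*(-1/8972 + 36919) = (8834247/692)*(331237267/8972) = 2926231832282949/6208624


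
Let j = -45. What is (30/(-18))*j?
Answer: 75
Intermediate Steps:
(30/(-18))*j = (30/(-18))*(-45) = -1/18*30*(-45) = -5/3*(-45) = 75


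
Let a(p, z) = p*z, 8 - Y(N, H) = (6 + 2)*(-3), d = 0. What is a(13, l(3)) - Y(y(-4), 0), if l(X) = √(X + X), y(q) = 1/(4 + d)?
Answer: -32 + 13*√6 ≈ -0.15663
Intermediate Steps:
y(q) = ¼ (y(q) = 1/(4 + 0) = 1/4 = ¼)
Y(N, H) = 32 (Y(N, H) = 8 - (6 + 2)*(-3) = 8 - 8*(-3) = 8 - 1*(-24) = 8 + 24 = 32)
l(X) = √2*√X (l(X) = √(2*X) = √2*√X)
a(13, l(3)) - Y(y(-4), 0) = 13*(√2*√3) - 1*32 = 13*√6 - 32 = -32 + 13*√6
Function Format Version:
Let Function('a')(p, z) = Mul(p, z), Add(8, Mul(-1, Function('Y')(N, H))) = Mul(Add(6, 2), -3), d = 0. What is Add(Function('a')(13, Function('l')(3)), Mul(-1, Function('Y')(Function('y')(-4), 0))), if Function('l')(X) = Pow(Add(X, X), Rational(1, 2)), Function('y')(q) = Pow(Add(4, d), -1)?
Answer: Add(-32, Mul(13, Pow(6, Rational(1, 2)))) ≈ -0.15663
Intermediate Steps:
Function('y')(q) = Rational(1, 4) (Function('y')(q) = Pow(Add(4, 0), -1) = Pow(4, -1) = Rational(1, 4))
Function('Y')(N, H) = 32 (Function('Y')(N, H) = Add(8, Mul(-1, Mul(Add(6, 2), -3))) = Add(8, Mul(-1, Mul(8, -3))) = Add(8, Mul(-1, -24)) = Add(8, 24) = 32)
Function('l')(X) = Mul(Pow(2, Rational(1, 2)), Pow(X, Rational(1, 2))) (Function('l')(X) = Pow(Mul(2, X), Rational(1, 2)) = Mul(Pow(2, Rational(1, 2)), Pow(X, Rational(1, 2))))
Add(Function('a')(13, Function('l')(3)), Mul(-1, Function('Y')(Function('y')(-4), 0))) = Add(Mul(13, Mul(Pow(2, Rational(1, 2)), Pow(3, Rational(1, 2)))), Mul(-1, 32)) = Add(Mul(13, Pow(6, Rational(1, 2))), -32) = Add(-32, Mul(13, Pow(6, Rational(1, 2))))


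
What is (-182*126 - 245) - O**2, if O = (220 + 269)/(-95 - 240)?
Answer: -2601277946/112225 ≈ -23179.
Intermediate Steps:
O = -489/335 (O = 489/(-335) = 489*(-1/335) = -489/335 ≈ -1.4597)
(-182*126 - 245) - O**2 = (-182*126 - 245) - (-489/335)**2 = (-22932 - 245) - 1*239121/112225 = -23177 - 239121/112225 = -2601277946/112225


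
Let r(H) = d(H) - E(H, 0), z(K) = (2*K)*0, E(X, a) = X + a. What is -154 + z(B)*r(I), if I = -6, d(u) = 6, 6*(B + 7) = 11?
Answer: -154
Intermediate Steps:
B = -31/6 (B = -7 + (⅙)*11 = -7 + 11/6 = -31/6 ≈ -5.1667)
z(K) = 0
r(H) = 6 - H (r(H) = 6 - (H + 0) = 6 - H)
-154 + z(B)*r(I) = -154 + 0*(6 - 1*(-6)) = -154 + 0*(6 + 6) = -154 + 0*12 = -154 + 0 = -154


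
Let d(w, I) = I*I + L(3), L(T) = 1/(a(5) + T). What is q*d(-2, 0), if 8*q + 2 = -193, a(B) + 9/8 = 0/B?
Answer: -13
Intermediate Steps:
a(B) = -9/8 (a(B) = -9/8 + 0/B = -9/8 + 0 = -9/8)
q = -195/8 (q = -¼ + (⅛)*(-193) = -¼ - 193/8 = -195/8 ≈ -24.375)
L(T) = 1/(-9/8 + T)
d(w, I) = 8/15 + I² (d(w, I) = I*I + 8/(-9 + 8*3) = I² + 8/(-9 + 24) = I² + 8/15 = 8/15 + I²)
q*d(-2, 0) = -195*(8/15 + 0²)/8 = -195*(8/15 + 0)/8 = -195/8*8/15 = -13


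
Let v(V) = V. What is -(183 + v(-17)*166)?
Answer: 2639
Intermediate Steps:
-(183 + v(-17)*166) = -(183 - 17*166) = -(183 - 2822) = -1*(-2639) = 2639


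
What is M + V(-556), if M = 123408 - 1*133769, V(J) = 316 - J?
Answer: -9489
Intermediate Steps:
M = -10361 (M = 123408 - 133769 = -10361)
M + V(-556) = -10361 + (316 - 1*(-556)) = -10361 + (316 + 556) = -10361 + 872 = -9489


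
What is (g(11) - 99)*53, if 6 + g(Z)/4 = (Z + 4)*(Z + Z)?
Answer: 63441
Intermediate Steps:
g(Z) = -24 + 8*Z*(4 + Z) (g(Z) = -24 + 4*((Z + 4)*(Z + Z)) = -24 + 4*((4 + Z)*(2*Z)) = -24 + 4*(2*Z*(4 + Z)) = -24 + 8*Z*(4 + Z))
(g(11) - 99)*53 = ((-24 + 8*11² + 32*11) - 99)*53 = ((-24 + 8*121 + 352) - 99)*53 = ((-24 + 968 + 352) - 99)*53 = (1296 - 99)*53 = 1197*53 = 63441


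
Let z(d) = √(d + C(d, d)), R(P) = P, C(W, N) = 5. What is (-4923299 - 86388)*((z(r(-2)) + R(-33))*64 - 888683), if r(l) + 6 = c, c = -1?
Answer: 4462604131165 - 320619968*I*√2 ≈ 4.4626e+12 - 4.5343e+8*I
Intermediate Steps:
r(l) = -7 (r(l) = -6 - 1 = -7)
z(d) = √(5 + d) (z(d) = √(d + 5) = √(5 + d))
(-4923299 - 86388)*((z(r(-2)) + R(-33))*64 - 888683) = (-4923299 - 86388)*((√(5 - 7) - 33)*64 - 888683) = -5009687*((√(-2) - 33)*64 - 888683) = -5009687*((I*√2 - 33)*64 - 888683) = -5009687*((-33 + I*√2)*64 - 888683) = -5009687*((-2112 + 64*I*√2) - 888683) = -5009687*(-890795 + 64*I*√2) = 4462604131165 - 320619968*I*√2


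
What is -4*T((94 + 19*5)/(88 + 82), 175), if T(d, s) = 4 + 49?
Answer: -212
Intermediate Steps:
T(d, s) = 53
-4*T((94 + 19*5)/(88 + 82), 175) = -4*53 = -212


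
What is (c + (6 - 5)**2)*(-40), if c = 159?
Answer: -6400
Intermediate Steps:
(c + (6 - 5)**2)*(-40) = (159 + (6 - 5)**2)*(-40) = (159 + 1**2)*(-40) = (159 + 1)*(-40) = 160*(-40) = -6400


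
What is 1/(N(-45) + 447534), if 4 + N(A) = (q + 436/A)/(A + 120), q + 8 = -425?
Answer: 3375/1510393829 ≈ 2.2345e-6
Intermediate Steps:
q = -433 (q = -8 - 425 = -433)
N(A) = -4 + (-433 + 436/A)/(120 + A) (N(A) = -4 + (-433 + 436/A)/(A + 120) = -4 + (-433 + 436/A)/(120 + A))
1/(N(-45) + 447534) = 1/((436 - 913*(-45) - 4*(-45)²)/((-45)*(120 - 45)) + 447534) = 1/(-1/45*(436 + 41085 - 4*2025)/75 + 447534) = 1/(-1/45*1/75*(436 + 41085 - 8100) + 447534) = 1/(-1/45*1/75*33421 + 447534) = 1/(-33421/3375 + 447534) = 1/(1510393829/3375) = 3375/1510393829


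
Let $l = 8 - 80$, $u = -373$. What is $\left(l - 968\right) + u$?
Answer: $-1413$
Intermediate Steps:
$l = -72$ ($l = 8 - 80 = -72$)
$\left(l - 968\right) + u = \left(-72 - 968\right) - 373 = -1040 - 373 = -1413$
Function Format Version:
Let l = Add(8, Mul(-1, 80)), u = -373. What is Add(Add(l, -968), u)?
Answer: -1413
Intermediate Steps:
l = -72 (l = Add(8, -80) = -72)
Add(Add(l, -968), u) = Add(Add(-72, -968), -373) = Add(-1040, -373) = -1413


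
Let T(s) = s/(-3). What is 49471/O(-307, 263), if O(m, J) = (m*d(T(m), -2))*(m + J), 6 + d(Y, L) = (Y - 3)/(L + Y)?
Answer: -14890771/20370064 ≈ -0.73101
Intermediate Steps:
T(s) = -s/3 (T(s) = s*(-⅓) = -s/3)
d(Y, L) = -6 + (-3 + Y)/(L + Y) (d(Y, L) = -6 + (Y - 3)/(L + Y) = -6 + (-3 + Y)/(L + Y))
O(m, J) = m*(9 + 5*m/3)*(J + m)/(-2 - m/3) (O(m, J) = (m*((-3 - 6*(-2) - (-5)*m/3)/(-2 - m/3)))*(m + J) = (m*((-3 + 12 + 5*m/3)/(-2 - m/3)))*(J + m) = (m*((9 + 5*m/3)/(-2 - m/3)))*(J + m) = (m*(9 + 5*m/3)/(-2 - m/3))*(J + m) = m*(9 + 5*m/3)*(J + m)/(-2 - m/3))
49471/O(-307, 263) = 49471/((-1*(-307)*(27 + 5*(-307))*(263 - 307)/(6 - 307))) = 49471/((-1*(-307)*(27 - 1535)*(-44)/(-301))) = 49471/((-1*(-307)*(-1/301)*(-1508)*(-44))) = 49471/(-20370064/301) = 49471*(-301/20370064) = -14890771/20370064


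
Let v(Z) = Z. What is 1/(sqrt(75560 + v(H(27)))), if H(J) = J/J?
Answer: sqrt(75561)/75561 ≈ 0.0036379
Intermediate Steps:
H(J) = 1
1/(sqrt(75560 + v(H(27)))) = 1/(sqrt(75560 + 1)) = 1/(sqrt(75561)) = sqrt(75561)/75561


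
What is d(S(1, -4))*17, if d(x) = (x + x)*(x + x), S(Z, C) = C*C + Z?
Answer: 19652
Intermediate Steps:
S(Z, C) = Z + C² (S(Z, C) = C² + Z = Z + C²)
d(x) = 4*x² (d(x) = (2*x)*(2*x) = 4*x²)
d(S(1, -4))*17 = (4*(1 + (-4)²)²)*17 = (4*(1 + 16)²)*17 = (4*17²)*17 = (4*289)*17 = 1156*17 = 19652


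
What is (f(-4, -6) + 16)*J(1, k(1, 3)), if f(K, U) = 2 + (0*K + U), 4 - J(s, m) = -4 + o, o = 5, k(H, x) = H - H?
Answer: 36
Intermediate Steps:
k(H, x) = 0
J(s, m) = 3 (J(s, m) = 4 - (-4 + 5) = 4 - 1*1 = 4 - 1 = 3)
f(K, U) = 2 + U (f(K, U) = 2 + (0 + U) = 2 + U)
(f(-4, -6) + 16)*J(1, k(1, 3)) = ((2 - 6) + 16)*3 = (-4 + 16)*3 = 12*3 = 36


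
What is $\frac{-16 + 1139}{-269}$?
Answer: $- \frac{1123}{269} \approx -4.1747$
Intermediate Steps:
$\frac{-16 + 1139}{-269} = 1123 \left(- \frac{1}{269}\right) = - \frac{1123}{269}$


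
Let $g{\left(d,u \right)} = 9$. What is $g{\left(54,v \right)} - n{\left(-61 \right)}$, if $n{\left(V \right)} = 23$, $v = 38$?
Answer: $-14$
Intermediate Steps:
$g{\left(54,v \right)} - n{\left(-61 \right)} = 9 - 23 = -14$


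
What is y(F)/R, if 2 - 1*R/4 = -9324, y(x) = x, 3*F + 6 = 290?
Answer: 71/27978 ≈ 0.0025377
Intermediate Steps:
F = 284/3 (F = -2 + (1/3)*290 = -2 + 290/3 = 284/3 ≈ 94.667)
R = 37304 (R = 8 - 4*(-9324) = 8 + 37296 = 37304)
y(F)/R = (284/3)/37304 = (284/3)*(1/37304) = 71/27978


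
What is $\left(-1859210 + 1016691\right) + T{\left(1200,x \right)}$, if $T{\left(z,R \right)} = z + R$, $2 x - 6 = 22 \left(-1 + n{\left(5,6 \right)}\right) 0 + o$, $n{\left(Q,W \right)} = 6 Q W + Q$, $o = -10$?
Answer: $-841321$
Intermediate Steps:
$n{\left(Q,W \right)} = Q + 6 Q W$ ($n{\left(Q,W \right)} = 6 Q W + Q = Q + 6 Q W$)
$x = -2$ ($x = 3 + \frac{22 \left(-1 + 5 \left(1 + 6 \cdot 6\right)\right) 0 - 10}{2} = 3 + \frac{22 \left(-1 + 5 \left(1 + 36\right)\right) 0 - 10}{2} = 3 + \frac{22 \left(-1 + 5 \cdot 37\right) 0 - 10}{2} = 3 + \frac{22 \left(-1 + 185\right) 0 - 10}{2} = 3 + \frac{22 \cdot 184 \cdot 0 - 10}{2} = 3 + \frac{22 \cdot 0 - 10}{2} = 3 + \frac{0 - 10}{2} = 3 + \frac{1}{2} \left(-10\right) = 3 - 5 = -2$)
$T{\left(z,R \right)} = R + z$
$\left(-1859210 + 1016691\right) + T{\left(1200,x \right)} = \left(-1859210 + 1016691\right) + \left(-2 + 1200\right) = -842519 + 1198 = -841321$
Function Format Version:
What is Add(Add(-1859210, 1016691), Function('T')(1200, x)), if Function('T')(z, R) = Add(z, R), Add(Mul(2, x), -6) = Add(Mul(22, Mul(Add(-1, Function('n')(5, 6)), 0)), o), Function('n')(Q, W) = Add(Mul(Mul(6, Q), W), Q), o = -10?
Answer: -841321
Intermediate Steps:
Function('n')(Q, W) = Add(Q, Mul(6, Q, W)) (Function('n')(Q, W) = Add(Mul(6, Q, W), Q) = Add(Q, Mul(6, Q, W)))
x = -2 (x = Add(3, Mul(Rational(1, 2), Add(Mul(22, Mul(Add(-1, Mul(5, Add(1, Mul(6, 6)))), 0)), -10))) = Add(3, Mul(Rational(1, 2), Add(Mul(22, Mul(Add(-1, Mul(5, Add(1, 36))), 0)), -10))) = Add(3, Mul(Rational(1, 2), Add(Mul(22, Mul(Add(-1, Mul(5, 37)), 0)), -10))) = Add(3, Mul(Rational(1, 2), Add(Mul(22, Mul(Add(-1, 185), 0)), -10))) = Add(3, Mul(Rational(1, 2), Add(Mul(22, Mul(184, 0)), -10))) = Add(3, Mul(Rational(1, 2), Add(Mul(22, 0), -10))) = Add(3, Mul(Rational(1, 2), Add(0, -10))) = Add(3, Mul(Rational(1, 2), -10)) = Add(3, -5) = -2)
Function('T')(z, R) = Add(R, z)
Add(Add(-1859210, 1016691), Function('T')(1200, x)) = Add(Add(-1859210, 1016691), Add(-2, 1200)) = Add(-842519, 1198) = -841321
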